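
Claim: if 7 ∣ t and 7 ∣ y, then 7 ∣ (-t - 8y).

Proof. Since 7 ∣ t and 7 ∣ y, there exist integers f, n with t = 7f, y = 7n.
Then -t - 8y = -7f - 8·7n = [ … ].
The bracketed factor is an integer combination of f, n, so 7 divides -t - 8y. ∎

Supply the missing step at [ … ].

Pull the common 7 out of every term: -7f - 8·7n = 7(-f - 8n).
-f - 8n is an integer, which exhibits the divisibility.

7(-f - 8n)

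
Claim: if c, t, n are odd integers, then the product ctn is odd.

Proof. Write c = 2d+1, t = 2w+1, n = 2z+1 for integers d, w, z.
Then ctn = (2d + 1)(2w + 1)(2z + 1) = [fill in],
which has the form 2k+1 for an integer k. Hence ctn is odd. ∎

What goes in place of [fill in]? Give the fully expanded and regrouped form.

2(4dwz + 2dw + 2dz + d + 2wz + w + z) + 1

Expanding: (2d + 1)(2w + 1)(2z + 1) = 8dwz + 4dw + 4dz + 2d + 4wz + 2w + 2z + 1.
Every term except the constant is even, so this is 2(4dwz + 2dw + 2dz + d + 2wz + w + z) + 1,
and 4dwz + 2dw + 2dz + d + 2wz + w + z ∈ ℤ gives the required form.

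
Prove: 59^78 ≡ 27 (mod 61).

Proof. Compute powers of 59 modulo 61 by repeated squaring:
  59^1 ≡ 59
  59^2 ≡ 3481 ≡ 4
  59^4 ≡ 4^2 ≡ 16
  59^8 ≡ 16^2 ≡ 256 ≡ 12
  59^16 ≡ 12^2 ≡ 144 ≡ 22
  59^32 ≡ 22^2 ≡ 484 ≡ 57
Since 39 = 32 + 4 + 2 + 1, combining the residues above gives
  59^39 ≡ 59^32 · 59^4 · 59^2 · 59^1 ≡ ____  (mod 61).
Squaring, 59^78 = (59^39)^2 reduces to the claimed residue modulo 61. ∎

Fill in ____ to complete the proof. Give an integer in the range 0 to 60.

Multiply the listed residues: 57 · 16 · 4 · 59 = 912 → 3648 → 215232.
Reducing modulo 61: 215232 = 3528·61 + 24, so 59^39 ≡ 24.

24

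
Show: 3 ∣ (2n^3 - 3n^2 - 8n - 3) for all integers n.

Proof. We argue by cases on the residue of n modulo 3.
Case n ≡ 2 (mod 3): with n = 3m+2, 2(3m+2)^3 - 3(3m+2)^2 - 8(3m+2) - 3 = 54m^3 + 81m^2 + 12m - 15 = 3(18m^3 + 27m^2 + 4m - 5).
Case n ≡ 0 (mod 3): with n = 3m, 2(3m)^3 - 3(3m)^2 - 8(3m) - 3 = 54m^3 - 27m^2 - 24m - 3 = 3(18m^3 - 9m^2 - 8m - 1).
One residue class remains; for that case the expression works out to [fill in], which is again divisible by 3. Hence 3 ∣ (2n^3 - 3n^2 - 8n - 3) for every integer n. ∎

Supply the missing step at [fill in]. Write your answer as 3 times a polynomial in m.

3(18m^3 + 9m^2 - 8m - 4)

The residues treated are {2, 0}, so the missing case is n ≡ 1 (mod 3); write n = 3m+1.
Then 2(3m+1)^3 - 3(3m+1)^2 - 8(3m+1) - 3 = 54m^3 + 27m^2 - 24m - 12 = 3(18m^3 + 9m^2 - 8m - 4).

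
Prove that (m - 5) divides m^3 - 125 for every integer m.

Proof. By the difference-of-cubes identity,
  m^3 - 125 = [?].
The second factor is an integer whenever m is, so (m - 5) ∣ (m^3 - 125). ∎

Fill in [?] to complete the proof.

(m - 5)(m^2 + 5m + 25)

a^3 - b^3 = (a - b)(a^2 + ab + b^2). With a = m, b = 5:
m^3 - 125 = (m - 5)(m^2 + 5m + 25).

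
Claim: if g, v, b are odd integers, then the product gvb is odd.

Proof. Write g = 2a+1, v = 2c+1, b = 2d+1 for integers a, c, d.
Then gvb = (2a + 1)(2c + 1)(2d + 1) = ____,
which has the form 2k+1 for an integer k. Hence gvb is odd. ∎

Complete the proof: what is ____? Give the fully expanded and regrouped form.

Expanding: (2a + 1)(2c + 1)(2d + 1) = 8acd + 4ac + 4ad + 2a + 4cd + 2c + 2d + 1.
Every term except the constant is even, so this is 2(4acd + 2ac + 2ad + a + 2cd + c + d) + 1,
and 4acd + 2ac + 2ad + a + 2cd + c + d ∈ ℤ gives the required form.

2(4acd + 2ac + 2ad + a + 2cd + c + d) + 1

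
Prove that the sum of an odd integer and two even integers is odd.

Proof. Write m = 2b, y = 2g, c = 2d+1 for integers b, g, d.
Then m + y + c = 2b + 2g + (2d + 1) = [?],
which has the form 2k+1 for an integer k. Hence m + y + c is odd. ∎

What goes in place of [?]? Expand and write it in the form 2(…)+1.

2b + 2g + (2d + 1) = 2b + 2d + 2g + 1
= 2(b + d + g) + 1.
Since b + d + g is an integer, the sum is of the form 2k+1 for an integer k.

2(b + d + g) + 1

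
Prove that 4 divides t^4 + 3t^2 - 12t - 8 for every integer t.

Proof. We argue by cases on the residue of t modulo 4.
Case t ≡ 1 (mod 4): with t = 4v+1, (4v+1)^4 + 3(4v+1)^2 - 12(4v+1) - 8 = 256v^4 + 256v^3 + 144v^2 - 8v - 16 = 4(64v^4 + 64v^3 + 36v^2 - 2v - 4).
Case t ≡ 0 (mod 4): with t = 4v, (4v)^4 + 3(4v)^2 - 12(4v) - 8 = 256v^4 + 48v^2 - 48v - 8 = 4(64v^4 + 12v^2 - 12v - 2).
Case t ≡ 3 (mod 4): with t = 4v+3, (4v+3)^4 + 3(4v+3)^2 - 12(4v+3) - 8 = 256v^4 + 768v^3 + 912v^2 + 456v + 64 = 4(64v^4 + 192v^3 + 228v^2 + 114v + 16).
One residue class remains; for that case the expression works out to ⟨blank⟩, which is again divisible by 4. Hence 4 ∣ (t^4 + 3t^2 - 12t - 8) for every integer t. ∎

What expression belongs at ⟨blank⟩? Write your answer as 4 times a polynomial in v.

4(64v^4 + 128v^3 + 108v^2 + 32v - 1)

Only t ≡ 2 (mod 4) is unaccounted for. Put t = 4v+2:
(4v+2)^4 + 3(4v+2)^2 - 12(4v+2) - 8 expands to 256v^4 + 512v^3 + 432v^2 + 128v - 4,
and factoring out 4 leaves 4(64v^4 + 128v^3 + 108v^2 + 32v - 1).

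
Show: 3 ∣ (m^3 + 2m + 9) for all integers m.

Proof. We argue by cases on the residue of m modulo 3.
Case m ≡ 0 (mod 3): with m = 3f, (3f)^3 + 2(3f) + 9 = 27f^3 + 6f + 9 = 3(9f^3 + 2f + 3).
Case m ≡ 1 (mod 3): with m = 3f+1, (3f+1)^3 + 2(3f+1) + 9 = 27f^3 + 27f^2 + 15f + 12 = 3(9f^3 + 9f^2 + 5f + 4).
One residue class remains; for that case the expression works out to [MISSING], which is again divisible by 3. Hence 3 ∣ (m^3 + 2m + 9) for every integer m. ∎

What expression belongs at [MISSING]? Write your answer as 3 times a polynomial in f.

3(9f^3 + 18f^2 + 14f + 7)

Only m ≡ 2 (mod 3) is unaccounted for. Put m = 3f+2:
(3f+2)^3 + 2(3f+2) + 9 expands to 27f^3 + 54f^2 + 42f + 21,
and factoring out 3 leaves 3(9f^3 + 18f^2 + 14f + 7).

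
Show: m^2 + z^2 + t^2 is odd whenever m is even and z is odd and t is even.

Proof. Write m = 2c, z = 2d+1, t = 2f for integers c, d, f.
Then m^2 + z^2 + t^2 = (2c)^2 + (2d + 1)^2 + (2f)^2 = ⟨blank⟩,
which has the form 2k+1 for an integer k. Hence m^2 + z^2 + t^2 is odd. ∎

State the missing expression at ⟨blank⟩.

2(2c^2 + 2d^2 + 2d + 2f^2) + 1

Expanding: (2c)^2 + (2d + 1)^2 + (2f)^2 = 4c^2 + 4d^2 + 4d + 4f^2 + 1.
Every term except the constant is even, so this is 2(2c^2 + 2d^2 + 2d + 2f^2) + 1,
and 2c^2 + 2d^2 + 2d + 2f^2 ∈ ℤ gives the required form.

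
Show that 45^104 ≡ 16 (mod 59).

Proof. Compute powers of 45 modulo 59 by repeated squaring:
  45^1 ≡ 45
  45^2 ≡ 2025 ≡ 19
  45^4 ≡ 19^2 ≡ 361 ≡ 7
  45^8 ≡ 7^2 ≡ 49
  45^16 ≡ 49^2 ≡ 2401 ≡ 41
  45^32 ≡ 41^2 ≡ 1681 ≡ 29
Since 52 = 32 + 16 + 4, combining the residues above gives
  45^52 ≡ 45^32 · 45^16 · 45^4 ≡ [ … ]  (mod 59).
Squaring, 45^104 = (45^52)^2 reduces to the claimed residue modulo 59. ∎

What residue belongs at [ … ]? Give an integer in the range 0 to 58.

45^32 · 45^16 · 45^4 ≡ 29 · 41 · 7 = 8323.
8323 mod 59 = 4, so 45^52 ≡ 4 (mod 59).

4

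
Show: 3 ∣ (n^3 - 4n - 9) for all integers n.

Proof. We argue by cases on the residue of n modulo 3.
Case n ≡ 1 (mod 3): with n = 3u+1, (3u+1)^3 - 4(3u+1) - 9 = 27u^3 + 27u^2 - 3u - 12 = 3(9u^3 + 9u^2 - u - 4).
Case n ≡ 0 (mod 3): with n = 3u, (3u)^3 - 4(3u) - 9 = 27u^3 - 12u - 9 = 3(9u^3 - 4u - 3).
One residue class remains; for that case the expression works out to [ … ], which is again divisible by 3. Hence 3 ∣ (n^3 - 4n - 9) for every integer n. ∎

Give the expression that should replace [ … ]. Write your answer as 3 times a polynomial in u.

3(9u^3 + 18u^2 + 8u - 3)

The residues treated are {1, 0}, so the missing case is n ≡ 2 (mod 3); write n = 3u+2.
Then (3u+2)^3 - 4(3u+2) - 9 = 27u^3 + 54u^2 + 24u - 9 = 3(9u^3 + 18u^2 + 8u - 3).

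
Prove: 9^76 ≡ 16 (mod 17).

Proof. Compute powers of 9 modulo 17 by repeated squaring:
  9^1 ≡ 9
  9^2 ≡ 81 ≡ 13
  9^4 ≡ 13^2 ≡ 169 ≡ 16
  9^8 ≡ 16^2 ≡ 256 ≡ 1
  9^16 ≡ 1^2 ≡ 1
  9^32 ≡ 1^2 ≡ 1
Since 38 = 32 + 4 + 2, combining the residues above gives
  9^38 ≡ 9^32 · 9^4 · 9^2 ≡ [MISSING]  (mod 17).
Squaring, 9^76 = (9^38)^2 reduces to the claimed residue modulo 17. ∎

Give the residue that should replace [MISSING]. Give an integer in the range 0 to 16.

4

9^32 · 9^4 · 9^2 ≡ 1 · 16 · 13 = 208.
208 mod 17 = 4, so 9^38 ≡ 4 (mod 17).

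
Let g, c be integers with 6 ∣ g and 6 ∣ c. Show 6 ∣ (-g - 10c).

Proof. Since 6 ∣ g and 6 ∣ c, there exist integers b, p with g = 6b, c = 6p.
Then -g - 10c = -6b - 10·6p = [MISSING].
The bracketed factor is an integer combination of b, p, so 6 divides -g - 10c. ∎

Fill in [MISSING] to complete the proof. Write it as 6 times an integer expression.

Pull the common 6 out of every term: -6b - 10·6p = 6(-b - 10p).
-b - 10p is an integer, which exhibits the divisibility.

6(-b - 10p)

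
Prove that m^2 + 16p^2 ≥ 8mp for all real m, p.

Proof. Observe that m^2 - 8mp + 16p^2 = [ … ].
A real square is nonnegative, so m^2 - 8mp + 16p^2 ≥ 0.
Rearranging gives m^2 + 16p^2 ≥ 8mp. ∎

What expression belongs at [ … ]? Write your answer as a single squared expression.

(m - 4p)^2

The leading and trailing coefficients are 1^2 and 4^2, and 8 = 2·1·4, so the trinomial is (m - 4p)^2.
Hence m^2 - 8mp + 16p^2 ≥ 0.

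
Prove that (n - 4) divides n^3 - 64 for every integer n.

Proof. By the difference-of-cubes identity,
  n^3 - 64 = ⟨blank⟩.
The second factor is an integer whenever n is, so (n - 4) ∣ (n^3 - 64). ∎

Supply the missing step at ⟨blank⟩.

(n - 4)(n^2 + 4n + 16)

a^3 - b^3 = (a - b)(a^2 + ab + b^2). With a = n, b = 4:
n^3 - 64 = (n - 4)(n^2 + 4n + 16).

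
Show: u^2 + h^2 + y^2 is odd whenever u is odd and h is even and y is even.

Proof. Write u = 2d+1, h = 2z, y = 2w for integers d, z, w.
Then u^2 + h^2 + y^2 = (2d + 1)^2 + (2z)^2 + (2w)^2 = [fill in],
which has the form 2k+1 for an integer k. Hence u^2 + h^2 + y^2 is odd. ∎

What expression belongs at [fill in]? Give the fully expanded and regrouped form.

2(2d^2 + 2d + 2w^2 + 2z^2) + 1

(2d + 1)^2 + (2z)^2 + (2w)^2 = 4d^2 + 4d + 4w^2 + 4z^2 + 1
= 2(2d^2 + 2d + 2w^2 + 2z^2) + 1.
Since 2d^2 + 2d + 2w^2 + 2z^2 is an integer, the sum of squares is of the form 2k+1 for an integer k.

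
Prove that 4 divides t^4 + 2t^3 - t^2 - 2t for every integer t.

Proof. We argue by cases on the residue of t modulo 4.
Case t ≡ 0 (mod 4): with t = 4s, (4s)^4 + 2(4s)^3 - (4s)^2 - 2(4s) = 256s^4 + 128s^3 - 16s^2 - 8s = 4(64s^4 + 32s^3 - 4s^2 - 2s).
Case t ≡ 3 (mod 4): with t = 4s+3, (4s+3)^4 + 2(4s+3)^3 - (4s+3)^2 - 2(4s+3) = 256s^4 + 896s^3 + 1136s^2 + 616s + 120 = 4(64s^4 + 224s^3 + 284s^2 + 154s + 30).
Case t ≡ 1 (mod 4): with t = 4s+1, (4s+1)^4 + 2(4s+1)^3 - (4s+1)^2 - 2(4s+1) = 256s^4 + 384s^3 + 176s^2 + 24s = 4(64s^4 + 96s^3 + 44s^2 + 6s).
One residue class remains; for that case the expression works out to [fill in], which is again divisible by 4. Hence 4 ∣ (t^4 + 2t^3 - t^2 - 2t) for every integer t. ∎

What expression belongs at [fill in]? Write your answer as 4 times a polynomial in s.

The residues treated are {0, 3, 1}, so the missing case is t ≡ 2 (mod 4); write t = 4s+2.
Then (4s+2)^4 + 2(4s+2)^3 - (4s+2)^2 - 2(4s+2) = 256s^4 + 640s^3 + 560s^2 + 200s + 24 = 4(64s^4 + 160s^3 + 140s^2 + 50s + 6).

4(64s^4 + 160s^3 + 140s^2 + 50s + 6)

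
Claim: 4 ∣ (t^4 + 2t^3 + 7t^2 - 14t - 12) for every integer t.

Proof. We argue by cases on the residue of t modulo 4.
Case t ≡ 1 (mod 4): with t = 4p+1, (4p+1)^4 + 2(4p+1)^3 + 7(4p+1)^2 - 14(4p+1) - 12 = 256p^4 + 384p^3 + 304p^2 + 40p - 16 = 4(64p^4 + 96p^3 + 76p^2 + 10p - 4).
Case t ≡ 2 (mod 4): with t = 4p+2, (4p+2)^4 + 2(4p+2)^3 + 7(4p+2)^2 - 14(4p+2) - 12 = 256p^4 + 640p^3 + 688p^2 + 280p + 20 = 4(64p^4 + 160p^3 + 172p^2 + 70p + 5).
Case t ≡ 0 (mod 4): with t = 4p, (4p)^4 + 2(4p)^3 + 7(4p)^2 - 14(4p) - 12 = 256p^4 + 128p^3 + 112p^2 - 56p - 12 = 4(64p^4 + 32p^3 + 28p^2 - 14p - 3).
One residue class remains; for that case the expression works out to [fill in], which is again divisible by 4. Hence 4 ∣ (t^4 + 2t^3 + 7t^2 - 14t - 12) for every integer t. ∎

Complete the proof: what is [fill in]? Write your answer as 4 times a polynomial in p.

4(64p^4 + 224p^3 + 316p^2 + 190p + 36)

The residues treated are {1, 2, 0}, so the missing case is t ≡ 3 (mod 4); write t = 4p+3.
Then (4p+3)^4 + 2(4p+3)^3 + 7(4p+3)^2 - 14(4p+3) - 12 = 256p^4 + 896p^3 + 1264p^2 + 760p + 144 = 4(64p^4 + 224p^3 + 316p^2 + 190p + 36).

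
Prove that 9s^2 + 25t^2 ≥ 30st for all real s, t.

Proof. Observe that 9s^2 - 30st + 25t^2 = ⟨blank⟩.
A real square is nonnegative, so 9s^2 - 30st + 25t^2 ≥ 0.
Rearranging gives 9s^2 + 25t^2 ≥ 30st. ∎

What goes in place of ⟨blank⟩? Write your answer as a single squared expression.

(3s - 5t)^2

The leading and trailing coefficients are 3^2 and 5^2, and 30 = 2·3·5, so the trinomial is (3s - 5t)^2.
Hence 9s^2 - 30st + 25t^2 ≥ 0.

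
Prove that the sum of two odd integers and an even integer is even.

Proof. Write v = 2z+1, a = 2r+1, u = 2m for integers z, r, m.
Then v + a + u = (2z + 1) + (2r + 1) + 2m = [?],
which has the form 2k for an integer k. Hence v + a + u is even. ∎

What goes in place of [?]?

(2z + 1) + (2r + 1) + 2m = 2m + 2r + 2z + 2
= 2(m + r + z + 1).
Since m + r + z + 1 is an integer, the sum is of the form 2k for an integer k.

2(m + r + z + 1)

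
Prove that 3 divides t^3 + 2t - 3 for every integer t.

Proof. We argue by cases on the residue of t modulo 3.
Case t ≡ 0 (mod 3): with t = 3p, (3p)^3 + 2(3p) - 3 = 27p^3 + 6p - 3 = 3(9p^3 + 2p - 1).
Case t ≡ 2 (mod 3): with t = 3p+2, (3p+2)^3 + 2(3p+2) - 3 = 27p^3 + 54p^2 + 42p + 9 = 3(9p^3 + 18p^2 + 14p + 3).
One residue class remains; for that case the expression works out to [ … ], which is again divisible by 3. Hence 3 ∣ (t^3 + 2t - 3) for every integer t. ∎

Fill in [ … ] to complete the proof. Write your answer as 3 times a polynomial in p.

Only t ≡ 1 (mod 3) is unaccounted for. Put t = 3p+1:
(3p+1)^3 + 2(3p+1) - 3 expands to 27p^3 + 27p^2 + 15p,
and factoring out 3 leaves 3(9p^3 + 9p^2 + 5p).

3(9p^3 + 9p^2 + 5p)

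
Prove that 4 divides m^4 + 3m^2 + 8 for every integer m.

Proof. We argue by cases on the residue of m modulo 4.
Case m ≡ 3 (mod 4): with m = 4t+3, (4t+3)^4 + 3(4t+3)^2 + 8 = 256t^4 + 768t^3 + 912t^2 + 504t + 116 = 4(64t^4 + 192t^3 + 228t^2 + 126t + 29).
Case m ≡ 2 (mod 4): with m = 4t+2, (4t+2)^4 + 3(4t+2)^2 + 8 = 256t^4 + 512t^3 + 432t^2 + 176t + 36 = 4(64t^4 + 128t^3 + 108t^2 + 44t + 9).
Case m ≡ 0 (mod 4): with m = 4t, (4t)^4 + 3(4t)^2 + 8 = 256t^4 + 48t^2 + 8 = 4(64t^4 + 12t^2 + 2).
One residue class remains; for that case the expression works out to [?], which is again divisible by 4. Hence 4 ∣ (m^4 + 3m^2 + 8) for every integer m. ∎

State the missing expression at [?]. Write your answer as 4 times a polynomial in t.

Only m ≡ 1 (mod 4) is unaccounted for. Put m = 4t+1:
(4t+1)^4 + 3(4t+1)^2 + 8 expands to 256t^4 + 256t^3 + 144t^2 + 40t + 12,
and factoring out 4 leaves 4(64t^4 + 64t^3 + 36t^2 + 10t + 3).

4(64t^4 + 64t^3 + 36t^2 + 10t + 3)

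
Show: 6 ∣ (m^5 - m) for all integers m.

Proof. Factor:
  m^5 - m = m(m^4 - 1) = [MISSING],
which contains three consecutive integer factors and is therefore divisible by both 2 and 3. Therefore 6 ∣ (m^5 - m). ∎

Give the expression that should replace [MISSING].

(m - 1)m(m + 1)(m^2 + 1)

m^4 - 1 = (m^2 - 1)(m^2 + 1), and m^2 - 1 = (m-1)(m+1).
So m(m^4 - 1) = (m - 1)m(m + 1)(m^2 + 1).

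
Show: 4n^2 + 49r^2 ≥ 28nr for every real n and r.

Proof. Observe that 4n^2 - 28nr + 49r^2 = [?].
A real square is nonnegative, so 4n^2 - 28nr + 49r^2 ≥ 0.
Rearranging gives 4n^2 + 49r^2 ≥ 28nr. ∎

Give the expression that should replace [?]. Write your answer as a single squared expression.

(2n - 7r)^2

The leading and trailing coefficients are 2^2 and 7^2, and 28 = 2·2·7, so the trinomial is (2n - 7r)^2.
Hence 4n^2 - 28nr + 49r^2 ≥ 0.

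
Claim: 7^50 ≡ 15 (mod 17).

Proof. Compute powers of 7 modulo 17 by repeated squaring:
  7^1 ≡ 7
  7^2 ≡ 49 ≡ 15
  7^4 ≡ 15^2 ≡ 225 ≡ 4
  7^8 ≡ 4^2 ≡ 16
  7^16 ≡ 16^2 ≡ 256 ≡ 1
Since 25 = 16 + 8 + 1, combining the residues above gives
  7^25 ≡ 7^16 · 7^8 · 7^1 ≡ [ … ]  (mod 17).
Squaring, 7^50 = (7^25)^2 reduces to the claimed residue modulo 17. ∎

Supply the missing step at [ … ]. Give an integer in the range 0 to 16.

10

Multiply the listed residues: 1 · 16 · 7 = 16 → 112.
Reducing modulo 17: 112 = 6·17 + 10, so 7^25 ≡ 10.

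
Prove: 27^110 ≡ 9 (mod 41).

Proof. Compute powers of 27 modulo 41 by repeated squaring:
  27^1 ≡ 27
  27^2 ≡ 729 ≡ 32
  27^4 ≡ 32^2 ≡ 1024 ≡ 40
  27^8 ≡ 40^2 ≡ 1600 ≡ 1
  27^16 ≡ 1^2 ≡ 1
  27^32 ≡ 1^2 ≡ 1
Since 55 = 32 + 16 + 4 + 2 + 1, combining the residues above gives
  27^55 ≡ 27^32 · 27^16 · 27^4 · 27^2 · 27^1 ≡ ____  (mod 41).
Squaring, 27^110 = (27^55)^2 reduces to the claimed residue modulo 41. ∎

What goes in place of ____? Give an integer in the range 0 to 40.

38

27^32 · 27^16 · 27^4 · 27^2 · 27^1 ≡ 1 · 1 · 40 · 32 · 27 = 34560.
34560 mod 41 = 38, so 27^55 ≡ 38 (mod 41).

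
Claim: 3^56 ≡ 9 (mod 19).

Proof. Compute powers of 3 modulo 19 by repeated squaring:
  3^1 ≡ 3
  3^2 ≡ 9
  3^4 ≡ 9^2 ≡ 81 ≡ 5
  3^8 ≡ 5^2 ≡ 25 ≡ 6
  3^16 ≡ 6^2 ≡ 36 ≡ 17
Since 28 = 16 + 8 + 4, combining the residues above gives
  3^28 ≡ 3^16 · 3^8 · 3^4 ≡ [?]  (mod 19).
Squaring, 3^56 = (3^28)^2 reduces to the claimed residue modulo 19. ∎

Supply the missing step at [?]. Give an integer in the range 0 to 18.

16

Multiply the listed residues: 17 · 6 · 5 = 102 → 510.
Reducing modulo 19: 510 = 26·19 + 16, so 3^28 ≡ 16.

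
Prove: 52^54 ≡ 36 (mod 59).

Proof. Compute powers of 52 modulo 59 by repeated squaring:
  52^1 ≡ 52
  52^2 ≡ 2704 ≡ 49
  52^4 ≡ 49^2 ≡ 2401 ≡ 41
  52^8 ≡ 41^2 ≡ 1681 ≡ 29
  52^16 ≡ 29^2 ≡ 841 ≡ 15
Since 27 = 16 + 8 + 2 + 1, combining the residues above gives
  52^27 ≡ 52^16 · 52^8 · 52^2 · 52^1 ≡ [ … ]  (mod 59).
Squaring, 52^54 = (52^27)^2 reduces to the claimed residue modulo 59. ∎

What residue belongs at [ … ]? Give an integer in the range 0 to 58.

52^16 · 52^8 · 52^2 · 52^1 ≡ 15 · 29 · 49 · 52 = 1108380.
1108380 mod 59 = 6, so 52^27 ≡ 6 (mod 59).

6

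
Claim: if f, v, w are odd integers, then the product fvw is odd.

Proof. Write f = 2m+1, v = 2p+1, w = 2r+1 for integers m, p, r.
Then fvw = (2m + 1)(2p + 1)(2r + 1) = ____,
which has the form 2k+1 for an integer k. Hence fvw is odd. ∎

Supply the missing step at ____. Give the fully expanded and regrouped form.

2(4mpr + 2mp + 2mr + m + 2pr + p + r) + 1

Expanding: (2m + 1)(2p + 1)(2r + 1) = 8mpr + 4mp + 4mr + 2m + 4pr + 2p + 2r + 1.
Every term except the constant is even, so this is 2(4mpr + 2mp + 2mr + m + 2pr + p + r) + 1,
and 4mpr + 2mp + 2mr + m + 2pr + p + r ∈ ℤ gives the required form.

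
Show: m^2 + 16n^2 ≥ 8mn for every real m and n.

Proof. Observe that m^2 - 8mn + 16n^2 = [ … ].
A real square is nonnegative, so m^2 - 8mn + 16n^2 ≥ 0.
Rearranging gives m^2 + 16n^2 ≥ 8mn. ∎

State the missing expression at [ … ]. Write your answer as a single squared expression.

(m - 4n)^2

The leading and trailing coefficients are 1^2 and 4^2, and 8 = 2·1·4, so the trinomial is (m - 4n)^2.
Hence m^2 - 8mn + 16n^2 ≥ 0.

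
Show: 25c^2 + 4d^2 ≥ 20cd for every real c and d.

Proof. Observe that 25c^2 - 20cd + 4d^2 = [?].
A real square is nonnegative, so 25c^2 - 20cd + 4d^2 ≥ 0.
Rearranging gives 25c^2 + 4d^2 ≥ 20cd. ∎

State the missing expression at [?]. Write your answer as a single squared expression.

(5c - 2d)^2

25c^2 - 20cd + 4d^2 is a perfect-square trinomial: the outer terms are (5c)^2 and (2d)^2, and the cross term is -2·5c·2d.
So 25c^2 - 20cd + 4d^2 = (5c - 2d)^2 ≥ 0.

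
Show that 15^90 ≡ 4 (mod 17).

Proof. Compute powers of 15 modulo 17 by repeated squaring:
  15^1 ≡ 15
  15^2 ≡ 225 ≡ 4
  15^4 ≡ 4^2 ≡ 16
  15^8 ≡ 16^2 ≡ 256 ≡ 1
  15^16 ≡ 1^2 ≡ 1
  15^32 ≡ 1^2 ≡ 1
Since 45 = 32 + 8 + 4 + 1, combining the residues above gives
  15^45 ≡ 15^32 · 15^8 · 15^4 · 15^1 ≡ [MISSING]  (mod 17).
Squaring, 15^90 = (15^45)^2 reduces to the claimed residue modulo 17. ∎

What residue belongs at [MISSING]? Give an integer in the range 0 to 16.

Multiply the listed residues: 1 · 1 · 16 · 15 = 1 → 16 → 240.
Reducing modulo 17: 240 = 14·17 + 2, so 15^45 ≡ 2.

2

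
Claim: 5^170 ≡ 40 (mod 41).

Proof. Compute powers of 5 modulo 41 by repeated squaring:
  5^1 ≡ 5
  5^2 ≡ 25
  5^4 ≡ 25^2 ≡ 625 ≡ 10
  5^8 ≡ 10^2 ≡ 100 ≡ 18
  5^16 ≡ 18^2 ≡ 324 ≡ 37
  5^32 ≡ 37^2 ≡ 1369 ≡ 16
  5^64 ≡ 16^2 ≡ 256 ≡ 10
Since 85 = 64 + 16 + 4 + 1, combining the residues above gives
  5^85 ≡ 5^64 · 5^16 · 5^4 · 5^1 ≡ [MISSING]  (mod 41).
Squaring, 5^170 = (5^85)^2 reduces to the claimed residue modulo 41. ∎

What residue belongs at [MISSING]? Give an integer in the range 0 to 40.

5^64 · 5^16 · 5^4 · 5^1 ≡ 10 · 37 · 10 · 5 = 18500.
18500 mod 41 = 9, so 5^85 ≡ 9 (mod 41).

9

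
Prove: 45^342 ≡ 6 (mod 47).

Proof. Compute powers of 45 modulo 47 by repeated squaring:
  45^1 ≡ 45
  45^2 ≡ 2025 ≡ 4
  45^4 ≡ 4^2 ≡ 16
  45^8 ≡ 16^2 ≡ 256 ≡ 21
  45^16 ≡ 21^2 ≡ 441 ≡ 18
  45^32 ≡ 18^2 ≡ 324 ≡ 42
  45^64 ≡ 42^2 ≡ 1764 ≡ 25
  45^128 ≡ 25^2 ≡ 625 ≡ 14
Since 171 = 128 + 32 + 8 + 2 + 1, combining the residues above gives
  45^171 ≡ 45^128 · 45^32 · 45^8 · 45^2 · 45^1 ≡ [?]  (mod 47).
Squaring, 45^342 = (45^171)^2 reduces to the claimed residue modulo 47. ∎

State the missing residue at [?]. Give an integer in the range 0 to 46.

10

45^128 · 45^32 · 45^8 · 45^2 · 45^1 ≡ 14 · 42 · 21 · 4 · 45 = 2222640.
2222640 mod 47 = 10, so 45^171 ≡ 10 (mod 47).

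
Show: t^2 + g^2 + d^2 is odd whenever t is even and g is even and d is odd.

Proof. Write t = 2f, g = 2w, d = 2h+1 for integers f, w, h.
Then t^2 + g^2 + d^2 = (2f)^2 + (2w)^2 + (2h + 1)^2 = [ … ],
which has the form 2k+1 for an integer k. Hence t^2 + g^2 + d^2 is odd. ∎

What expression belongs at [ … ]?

2(2f^2 + 2h^2 + 2h + 2w^2) + 1

(2f)^2 + (2w)^2 + (2h + 1)^2 = 4f^2 + 4h^2 + 4h + 4w^2 + 1
= 2(2f^2 + 2h^2 + 2h + 2w^2) + 1.
Since 2f^2 + 2h^2 + 2h + 2w^2 is an integer, the sum of squares is of the form 2k+1 for an integer k.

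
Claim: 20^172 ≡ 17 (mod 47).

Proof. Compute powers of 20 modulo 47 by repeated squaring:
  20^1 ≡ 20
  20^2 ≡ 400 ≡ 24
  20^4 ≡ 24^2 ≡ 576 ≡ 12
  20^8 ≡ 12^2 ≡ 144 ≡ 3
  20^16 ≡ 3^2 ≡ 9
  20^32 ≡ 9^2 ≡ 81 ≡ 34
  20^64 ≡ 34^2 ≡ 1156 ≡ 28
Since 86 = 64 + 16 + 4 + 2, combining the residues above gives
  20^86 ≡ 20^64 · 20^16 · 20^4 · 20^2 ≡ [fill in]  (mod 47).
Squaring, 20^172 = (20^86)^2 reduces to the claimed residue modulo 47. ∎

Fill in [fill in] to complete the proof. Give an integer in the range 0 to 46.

8

20^64 · 20^16 · 20^4 · 20^2 ≡ 28 · 9 · 12 · 24 = 72576.
72576 mod 47 = 8, so 20^86 ≡ 8 (mod 47).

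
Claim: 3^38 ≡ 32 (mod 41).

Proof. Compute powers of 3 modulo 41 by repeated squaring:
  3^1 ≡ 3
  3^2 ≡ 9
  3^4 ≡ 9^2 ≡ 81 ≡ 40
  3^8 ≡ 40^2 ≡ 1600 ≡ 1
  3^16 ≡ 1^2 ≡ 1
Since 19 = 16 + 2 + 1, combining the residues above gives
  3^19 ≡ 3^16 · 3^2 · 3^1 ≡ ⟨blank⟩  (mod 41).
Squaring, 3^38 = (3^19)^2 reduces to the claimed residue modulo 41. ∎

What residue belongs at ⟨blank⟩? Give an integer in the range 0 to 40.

Multiply the listed residues: 1 · 9 · 3 = 9 → 27.
Reducing modulo 41: 27 = 0·41 + 27, so 3^19 ≡ 27.

27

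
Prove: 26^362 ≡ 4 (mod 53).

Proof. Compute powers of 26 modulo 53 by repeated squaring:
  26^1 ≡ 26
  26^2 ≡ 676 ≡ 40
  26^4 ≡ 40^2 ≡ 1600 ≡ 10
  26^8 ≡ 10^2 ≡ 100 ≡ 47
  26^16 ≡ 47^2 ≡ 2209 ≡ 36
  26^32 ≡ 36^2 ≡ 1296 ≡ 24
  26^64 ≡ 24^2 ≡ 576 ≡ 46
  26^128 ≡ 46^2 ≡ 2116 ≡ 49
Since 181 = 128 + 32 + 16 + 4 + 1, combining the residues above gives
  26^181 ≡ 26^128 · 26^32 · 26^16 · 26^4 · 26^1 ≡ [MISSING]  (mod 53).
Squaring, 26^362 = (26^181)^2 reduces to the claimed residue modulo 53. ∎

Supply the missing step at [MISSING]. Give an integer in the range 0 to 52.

Multiply the listed residues: 49 · 24 · 36 · 10 · 26 = 1176 → 42336 → 423360 → 11007360.
Reducing modulo 53: 11007360 = 207686·53 + 2, so 26^181 ≡ 2.

2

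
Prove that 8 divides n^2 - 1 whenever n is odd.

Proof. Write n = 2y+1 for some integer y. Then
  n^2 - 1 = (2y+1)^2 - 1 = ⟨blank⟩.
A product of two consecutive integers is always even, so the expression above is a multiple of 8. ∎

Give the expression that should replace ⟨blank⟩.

(2y+1)^2 - 1 = 4y^2 + 4y + 1 - 1 = 4y^2 + 4y = 4y(y+1).
Since y and y+1 are consecutive, y(y+1) is even, and 4·(even) is a multiple of 8.

4y(y + 1)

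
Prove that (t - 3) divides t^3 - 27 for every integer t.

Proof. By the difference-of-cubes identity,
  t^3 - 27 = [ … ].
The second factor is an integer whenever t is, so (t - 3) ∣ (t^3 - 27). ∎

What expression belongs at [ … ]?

(t - 3)(t^2 + 3t + 9)

a^3 - b^3 = (a - b)(a^2 + ab + b^2). With a = t, b = 3:
t^3 - 27 = (t - 3)(t^2 + 3t + 9).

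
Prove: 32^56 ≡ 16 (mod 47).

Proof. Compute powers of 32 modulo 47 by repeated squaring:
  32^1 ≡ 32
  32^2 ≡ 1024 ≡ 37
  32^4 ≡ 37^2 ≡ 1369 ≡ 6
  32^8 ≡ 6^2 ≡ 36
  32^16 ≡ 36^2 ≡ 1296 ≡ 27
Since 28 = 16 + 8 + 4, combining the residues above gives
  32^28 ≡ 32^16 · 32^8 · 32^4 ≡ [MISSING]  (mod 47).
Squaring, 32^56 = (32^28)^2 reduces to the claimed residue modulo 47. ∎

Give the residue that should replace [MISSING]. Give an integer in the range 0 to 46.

4

Multiply the listed residues: 27 · 36 · 6 = 972 → 5832.
Reducing modulo 47: 5832 = 124·47 + 4, so 32^28 ≡ 4.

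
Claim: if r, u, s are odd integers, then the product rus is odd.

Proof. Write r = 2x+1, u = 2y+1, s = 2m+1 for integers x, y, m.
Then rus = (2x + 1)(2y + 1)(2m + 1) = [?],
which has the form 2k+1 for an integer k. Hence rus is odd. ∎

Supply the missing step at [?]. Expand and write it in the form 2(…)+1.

2(4mxy + 2mx + 2my + m + 2xy + x + y) + 1

(2x + 1)(2y + 1)(2m + 1) = 8mxy + 4mx + 4my + 2m + 4xy + 2x + 2y + 1
= 2(4mxy + 2mx + 2my + m + 2xy + x + y) + 1.
Since 4mxy + 2mx + 2my + m + 2xy + x + y is an integer, the product is of the form 2k+1 for an integer k.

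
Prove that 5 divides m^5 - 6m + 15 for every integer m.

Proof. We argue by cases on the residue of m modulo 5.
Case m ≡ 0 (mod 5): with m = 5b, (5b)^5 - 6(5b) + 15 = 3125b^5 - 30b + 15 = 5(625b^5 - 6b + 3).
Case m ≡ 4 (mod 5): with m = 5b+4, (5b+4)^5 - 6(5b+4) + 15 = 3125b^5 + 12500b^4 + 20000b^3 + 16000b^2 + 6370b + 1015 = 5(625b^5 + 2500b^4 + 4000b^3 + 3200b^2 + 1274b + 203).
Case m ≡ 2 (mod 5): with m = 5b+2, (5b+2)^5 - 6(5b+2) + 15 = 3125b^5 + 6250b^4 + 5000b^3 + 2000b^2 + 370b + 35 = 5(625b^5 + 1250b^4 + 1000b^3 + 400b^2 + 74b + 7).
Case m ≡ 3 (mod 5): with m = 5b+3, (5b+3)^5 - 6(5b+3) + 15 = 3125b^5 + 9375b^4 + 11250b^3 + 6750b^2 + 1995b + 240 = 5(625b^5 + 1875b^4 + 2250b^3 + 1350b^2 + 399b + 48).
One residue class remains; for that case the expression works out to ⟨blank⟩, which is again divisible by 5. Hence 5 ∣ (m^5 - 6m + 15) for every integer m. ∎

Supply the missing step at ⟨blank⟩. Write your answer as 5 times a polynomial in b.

Only m ≡ 1 (mod 5) is unaccounted for. Put m = 5b+1:
(5b+1)^5 - 6(5b+1) + 15 expands to 3125b^5 + 3125b^4 + 1250b^3 + 250b^2 - 5b + 10,
and factoring out 5 leaves 5(625b^5 + 625b^4 + 250b^3 + 50b^2 - b + 2).

5(625b^5 + 625b^4 + 250b^3 + 50b^2 - b + 2)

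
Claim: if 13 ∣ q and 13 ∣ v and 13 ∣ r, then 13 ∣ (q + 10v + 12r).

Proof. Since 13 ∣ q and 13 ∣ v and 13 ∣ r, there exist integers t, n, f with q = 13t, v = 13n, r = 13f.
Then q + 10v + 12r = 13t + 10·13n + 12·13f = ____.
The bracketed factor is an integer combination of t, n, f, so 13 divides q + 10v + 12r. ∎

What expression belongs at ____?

Each term has a factor of 13: 13t + 10·13n + 12·13f = 13·(12f + 10n + t).
Since 12f + 10n + t is an integer, 13 ∣ (q + 10v + 12r).

13(12f + 10n + t)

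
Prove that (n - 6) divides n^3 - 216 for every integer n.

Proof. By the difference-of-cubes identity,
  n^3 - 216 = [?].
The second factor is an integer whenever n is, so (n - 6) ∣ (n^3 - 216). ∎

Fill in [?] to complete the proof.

Polynomial division of n^3 - 216 by n - 6 leaves remainder 0 and quotient n^2 + 6n + 36.
Hence n^3 - 216 = (n - 6)(n^2 + 6n + 36).

(n - 6)(n^2 + 6n + 36)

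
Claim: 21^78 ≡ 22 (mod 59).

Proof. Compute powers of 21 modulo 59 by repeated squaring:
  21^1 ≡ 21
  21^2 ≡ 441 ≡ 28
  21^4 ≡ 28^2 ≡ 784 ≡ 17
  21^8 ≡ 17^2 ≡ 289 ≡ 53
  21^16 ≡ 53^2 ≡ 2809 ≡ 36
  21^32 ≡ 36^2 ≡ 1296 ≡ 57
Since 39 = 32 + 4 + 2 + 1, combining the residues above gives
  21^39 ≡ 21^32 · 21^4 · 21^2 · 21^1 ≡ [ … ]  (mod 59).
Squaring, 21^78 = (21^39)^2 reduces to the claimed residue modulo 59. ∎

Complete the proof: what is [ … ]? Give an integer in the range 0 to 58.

21^32 · 21^4 · 21^2 · 21^1 ≡ 57 · 17 · 28 · 21 = 569772.
569772 mod 59 = 9, so 21^39 ≡ 9 (mod 59).

9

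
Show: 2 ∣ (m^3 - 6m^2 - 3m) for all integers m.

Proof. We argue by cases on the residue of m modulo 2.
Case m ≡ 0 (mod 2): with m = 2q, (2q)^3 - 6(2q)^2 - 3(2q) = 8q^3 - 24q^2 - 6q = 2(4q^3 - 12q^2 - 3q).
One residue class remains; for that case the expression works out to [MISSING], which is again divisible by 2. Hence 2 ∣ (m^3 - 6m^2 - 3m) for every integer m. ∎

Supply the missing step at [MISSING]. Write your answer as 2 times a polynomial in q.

2(4q^3 - 6q^2 - 12q - 4)

The residues treated are {0}, so the missing case is m ≡ 1 (mod 2); write m = 2q+1.
Then (2q+1)^3 - 6(2q+1)^2 - 3(2q+1) = 8q^3 - 12q^2 - 24q - 8 = 2(4q^3 - 6q^2 - 12q - 4).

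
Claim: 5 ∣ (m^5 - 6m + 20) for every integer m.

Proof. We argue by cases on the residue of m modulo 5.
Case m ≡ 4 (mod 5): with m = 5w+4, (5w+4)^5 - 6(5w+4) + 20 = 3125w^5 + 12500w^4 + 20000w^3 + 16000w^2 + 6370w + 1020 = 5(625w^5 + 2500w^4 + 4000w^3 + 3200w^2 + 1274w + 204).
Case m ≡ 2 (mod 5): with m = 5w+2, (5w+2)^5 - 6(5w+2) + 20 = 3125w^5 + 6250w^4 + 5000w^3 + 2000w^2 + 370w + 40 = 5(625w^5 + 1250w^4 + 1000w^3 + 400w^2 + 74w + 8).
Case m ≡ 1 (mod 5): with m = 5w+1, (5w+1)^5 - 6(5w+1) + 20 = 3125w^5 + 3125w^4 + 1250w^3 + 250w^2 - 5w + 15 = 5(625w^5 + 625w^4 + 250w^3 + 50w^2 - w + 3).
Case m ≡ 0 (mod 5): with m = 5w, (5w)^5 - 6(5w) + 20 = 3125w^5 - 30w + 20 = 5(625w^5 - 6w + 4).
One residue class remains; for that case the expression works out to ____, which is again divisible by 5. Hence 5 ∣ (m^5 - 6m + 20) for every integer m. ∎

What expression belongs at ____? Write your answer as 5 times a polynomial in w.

Only m ≡ 3 (mod 5) is unaccounted for. Put m = 5w+3:
(5w+3)^5 - 6(5w+3) + 20 expands to 3125w^5 + 9375w^4 + 11250w^3 + 6750w^2 + 1995w + 245,
and factoring out 5 leaves 5(625w^5 + 1875w^4 + 2250w^3 + 1350w^2 + 399w + 49).

5(625w^5 + 1875w^4 + 2250w^3 + 1350w^2 + 399w + 49)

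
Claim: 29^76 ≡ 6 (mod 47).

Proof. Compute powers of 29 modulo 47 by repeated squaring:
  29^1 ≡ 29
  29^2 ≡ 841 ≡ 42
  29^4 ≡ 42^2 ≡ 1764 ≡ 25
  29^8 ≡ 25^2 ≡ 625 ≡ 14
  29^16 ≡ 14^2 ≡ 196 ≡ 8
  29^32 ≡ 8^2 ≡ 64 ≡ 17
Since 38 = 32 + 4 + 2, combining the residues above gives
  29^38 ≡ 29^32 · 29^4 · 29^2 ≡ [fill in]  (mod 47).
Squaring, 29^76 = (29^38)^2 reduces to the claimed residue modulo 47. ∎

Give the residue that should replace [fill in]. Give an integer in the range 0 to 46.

37

Multiply the listed residues: 17 · 25 · 42 = 425 → 17850.
Reducing modulo 47: 17850 = 379·47 + 37, so 29^38 ≡ 37.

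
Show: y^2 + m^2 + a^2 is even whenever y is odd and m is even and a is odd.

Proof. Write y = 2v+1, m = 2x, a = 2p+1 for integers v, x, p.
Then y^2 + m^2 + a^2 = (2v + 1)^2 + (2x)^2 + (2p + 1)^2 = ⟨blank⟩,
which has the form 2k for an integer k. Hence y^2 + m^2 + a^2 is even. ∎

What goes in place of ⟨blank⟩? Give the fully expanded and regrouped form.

(2v + 1)^2 + (2x)^2 + (2p + 1)^2 = 4p^2 + 4p + 4v^2 + 4v + 4x^2 + 2
= 2(2p^2 + 2p + 2v^2 + 2v + 2x^2 + 1).
Since 2p^2 + 2p + 2v^2 + 2v + 2x^2 + 1 is an integer, the sum of squares is of the form 2k for an integer k.

2(2p^2 + 2p + 2v^2 + 2v + 2x^2 + 1)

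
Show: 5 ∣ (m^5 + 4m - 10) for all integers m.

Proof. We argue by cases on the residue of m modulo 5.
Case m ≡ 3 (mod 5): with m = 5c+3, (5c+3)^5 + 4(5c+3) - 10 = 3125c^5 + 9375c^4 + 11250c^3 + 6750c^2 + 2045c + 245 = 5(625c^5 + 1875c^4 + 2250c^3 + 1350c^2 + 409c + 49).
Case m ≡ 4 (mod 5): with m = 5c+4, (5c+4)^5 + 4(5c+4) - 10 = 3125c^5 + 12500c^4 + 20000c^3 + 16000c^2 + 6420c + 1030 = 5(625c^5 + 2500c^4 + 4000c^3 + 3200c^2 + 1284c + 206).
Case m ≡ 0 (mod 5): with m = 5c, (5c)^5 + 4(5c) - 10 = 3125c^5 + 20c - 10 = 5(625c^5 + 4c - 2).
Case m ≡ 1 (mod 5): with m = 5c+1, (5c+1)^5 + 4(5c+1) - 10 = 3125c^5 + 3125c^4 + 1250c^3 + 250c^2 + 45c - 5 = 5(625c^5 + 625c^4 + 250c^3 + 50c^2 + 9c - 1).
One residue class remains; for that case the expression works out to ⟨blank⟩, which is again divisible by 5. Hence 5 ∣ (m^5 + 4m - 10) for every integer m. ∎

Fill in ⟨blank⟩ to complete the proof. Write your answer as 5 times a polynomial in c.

5(625c^5 + 1250c^4 + 1000c^3 + 400c^2 + 84c + 6)

The residues treated are {3, 4, 0, 1}, so the missing case is m ≡ 2 (mod 5); write m = 5c+2.
Then (5c+2)^5 + 4(5c+2) - 10 = 3125c^5 + 6250c^4 + 5000c^3 + 2000c^2 + 420c + 30 = 5(625c^5 + 1250c^4 + 1000c^3 + 400c^2 + 84c + 6).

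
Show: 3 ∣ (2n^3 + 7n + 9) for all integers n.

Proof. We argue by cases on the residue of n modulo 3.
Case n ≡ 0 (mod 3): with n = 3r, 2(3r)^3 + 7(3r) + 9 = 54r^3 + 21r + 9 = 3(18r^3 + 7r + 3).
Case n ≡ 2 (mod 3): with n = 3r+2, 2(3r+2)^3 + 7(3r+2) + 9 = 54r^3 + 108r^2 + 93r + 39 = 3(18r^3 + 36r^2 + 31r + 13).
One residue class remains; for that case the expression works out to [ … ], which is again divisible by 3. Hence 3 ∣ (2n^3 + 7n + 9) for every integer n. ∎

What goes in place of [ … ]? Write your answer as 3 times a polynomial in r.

The residues treated are {0, 2}, so the missing case is n ≡ 1 (mod 3); write n = 3r+1.
Then 2(3r+1)^3 + 7(3r+1) + 9 = 54r^3 + 54r^2 + 39r + 18 = 3(18r^3 + 18r^2 + 13r + 6).

3(18r^3 + 18r^2 + 13r + 6)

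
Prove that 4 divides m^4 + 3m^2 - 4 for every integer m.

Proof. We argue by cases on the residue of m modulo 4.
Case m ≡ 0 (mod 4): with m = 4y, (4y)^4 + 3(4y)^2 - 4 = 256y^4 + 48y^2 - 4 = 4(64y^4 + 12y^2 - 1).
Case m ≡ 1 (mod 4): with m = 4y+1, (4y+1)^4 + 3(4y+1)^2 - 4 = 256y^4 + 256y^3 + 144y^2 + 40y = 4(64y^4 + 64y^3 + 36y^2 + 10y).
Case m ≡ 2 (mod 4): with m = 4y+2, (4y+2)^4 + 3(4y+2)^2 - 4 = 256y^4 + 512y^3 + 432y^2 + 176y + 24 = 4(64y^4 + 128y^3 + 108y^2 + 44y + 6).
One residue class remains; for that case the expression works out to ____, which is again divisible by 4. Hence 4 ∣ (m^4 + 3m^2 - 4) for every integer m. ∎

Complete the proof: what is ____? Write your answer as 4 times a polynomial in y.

The residues treated are {0, 1, 2}, so the missing case is m ≡ 3 (mod 4); write m = 4y+3.
Then (4y+3)^4 + 3(4y+3)^2 - 4 = 256y^4 + 768y^3 + 912y^2 + 504y + 104 = 4(64y^4 + 192y^3 + 228y^2 + 126y + 26).

4(64y^4 + 192y^3 + 228y^2 + 126y + 26)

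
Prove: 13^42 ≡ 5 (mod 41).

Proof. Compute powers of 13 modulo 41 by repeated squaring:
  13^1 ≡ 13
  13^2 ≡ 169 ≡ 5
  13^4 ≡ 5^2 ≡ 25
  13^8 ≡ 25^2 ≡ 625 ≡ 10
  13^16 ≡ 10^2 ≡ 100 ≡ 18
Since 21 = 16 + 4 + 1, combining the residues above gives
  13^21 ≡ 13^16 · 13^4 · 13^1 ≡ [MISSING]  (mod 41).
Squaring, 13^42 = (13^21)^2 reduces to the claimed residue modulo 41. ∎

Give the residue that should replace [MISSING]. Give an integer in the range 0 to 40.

28

13^16 · 13^4 · 13^1 ≡ 18 · 25 · 13 = 5850.
5850 mod 41 = 28, so 13^21 ≡ 28 (mod 41).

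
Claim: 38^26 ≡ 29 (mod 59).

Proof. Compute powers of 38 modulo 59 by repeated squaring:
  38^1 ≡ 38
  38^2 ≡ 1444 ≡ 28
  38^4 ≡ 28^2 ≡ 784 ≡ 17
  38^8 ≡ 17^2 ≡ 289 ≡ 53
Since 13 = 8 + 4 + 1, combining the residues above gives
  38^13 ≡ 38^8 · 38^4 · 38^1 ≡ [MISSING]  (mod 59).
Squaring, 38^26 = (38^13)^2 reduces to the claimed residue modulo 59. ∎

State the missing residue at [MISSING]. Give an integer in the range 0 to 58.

38^8 · 38^4 · 38^1 ≡ 53 · 17 · 38 = 34238.
34238 mod 59 = 18, so 38^13 ≡ 18 (mod 59).

18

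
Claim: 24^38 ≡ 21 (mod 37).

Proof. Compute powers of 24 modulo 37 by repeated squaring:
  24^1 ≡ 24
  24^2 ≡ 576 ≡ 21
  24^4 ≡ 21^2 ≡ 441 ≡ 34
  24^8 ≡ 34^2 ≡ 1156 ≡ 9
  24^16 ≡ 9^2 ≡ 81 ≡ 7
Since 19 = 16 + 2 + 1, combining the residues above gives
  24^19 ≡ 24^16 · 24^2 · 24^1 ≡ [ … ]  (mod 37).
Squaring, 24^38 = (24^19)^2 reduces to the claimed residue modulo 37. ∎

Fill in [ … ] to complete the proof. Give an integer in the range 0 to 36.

24^16 · 24^2 · 24^1 ≡ 7 · 21 · 24 = 3528.
3528 mod 37 = 13, so 24^19 ≡ 13 (mod 37).

13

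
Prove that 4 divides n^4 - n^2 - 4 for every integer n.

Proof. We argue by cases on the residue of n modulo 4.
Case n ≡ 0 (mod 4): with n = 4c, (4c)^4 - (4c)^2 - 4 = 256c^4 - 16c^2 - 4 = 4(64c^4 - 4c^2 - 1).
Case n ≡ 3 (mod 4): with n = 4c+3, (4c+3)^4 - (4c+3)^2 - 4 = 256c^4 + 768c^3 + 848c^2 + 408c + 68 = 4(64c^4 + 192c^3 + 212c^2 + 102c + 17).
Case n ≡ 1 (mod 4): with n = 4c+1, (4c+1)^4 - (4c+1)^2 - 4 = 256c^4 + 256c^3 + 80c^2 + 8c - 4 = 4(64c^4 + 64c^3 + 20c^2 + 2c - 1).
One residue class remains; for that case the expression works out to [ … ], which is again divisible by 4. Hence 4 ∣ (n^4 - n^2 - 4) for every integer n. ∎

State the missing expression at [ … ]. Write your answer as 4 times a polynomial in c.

The residues treated are {0, 3, 1}, so the missing case is n ≡ 2 (mod 4); write n = 4c+2.
Then (4c+2)^4 - (4c+2)^2 - 4 = 256c^4 + 512c^3 + 368c^2 + 112c + 8 = 4(64c^4 + 128c^3 + 92c^2 + 28c + 2).

4(64c^4 + 128c^3 + 92c^2 + 28c + 2)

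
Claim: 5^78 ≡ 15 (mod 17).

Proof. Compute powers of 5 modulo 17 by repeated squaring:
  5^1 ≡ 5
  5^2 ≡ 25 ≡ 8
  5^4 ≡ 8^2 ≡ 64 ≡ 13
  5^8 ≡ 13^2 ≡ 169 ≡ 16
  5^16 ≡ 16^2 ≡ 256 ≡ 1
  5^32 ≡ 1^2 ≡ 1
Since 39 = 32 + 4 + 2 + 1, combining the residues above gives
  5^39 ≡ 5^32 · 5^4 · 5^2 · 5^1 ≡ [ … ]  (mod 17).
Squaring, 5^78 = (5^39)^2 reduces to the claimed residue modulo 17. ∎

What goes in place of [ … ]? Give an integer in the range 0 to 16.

Multiply the listed residues: 1 · 13 · 8 · 5 = 13 → 104 → 520.
Reducing modulo 17: 520 = 30·17 + 10, so 5^39 ≡ 10.

10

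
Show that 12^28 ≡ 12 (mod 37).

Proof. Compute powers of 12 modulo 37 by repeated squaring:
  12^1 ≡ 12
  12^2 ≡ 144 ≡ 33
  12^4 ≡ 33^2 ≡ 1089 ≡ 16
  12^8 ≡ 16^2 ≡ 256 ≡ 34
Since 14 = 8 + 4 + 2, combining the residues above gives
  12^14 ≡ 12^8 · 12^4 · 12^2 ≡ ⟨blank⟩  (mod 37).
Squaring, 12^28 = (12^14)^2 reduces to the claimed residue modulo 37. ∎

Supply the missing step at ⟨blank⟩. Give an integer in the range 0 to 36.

7

Multiply the listed residues: 34 · 16 · 33 = 544 → 17952.
Reducing modulo 37: 17952 = 485·37 + 7, so 12^14 ≡ 7.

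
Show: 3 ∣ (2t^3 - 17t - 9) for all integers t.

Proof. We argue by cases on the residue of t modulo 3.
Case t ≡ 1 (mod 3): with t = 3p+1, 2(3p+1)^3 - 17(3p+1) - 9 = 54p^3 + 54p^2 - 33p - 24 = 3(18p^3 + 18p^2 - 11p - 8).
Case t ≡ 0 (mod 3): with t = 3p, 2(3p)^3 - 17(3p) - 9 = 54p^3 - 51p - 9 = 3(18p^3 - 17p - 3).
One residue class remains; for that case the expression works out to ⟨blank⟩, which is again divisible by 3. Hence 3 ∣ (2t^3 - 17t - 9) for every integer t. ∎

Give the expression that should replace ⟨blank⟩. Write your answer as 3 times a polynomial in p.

3(18p^3 + 36p^2 + 7p - 9)

The residues treated are {1, 0}, so the missing case is t ≡ 2 (mod 3); write t = 3p+2.
Then 2(3p+2)^3 - 17(3p+2) - 9 = 54p^3 + 108p^2 + 21p - 27 = 3(18p^3 + 36p^2 + 7p - 9).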